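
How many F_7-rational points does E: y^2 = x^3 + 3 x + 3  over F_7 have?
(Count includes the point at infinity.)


For each x in F_7, count y with y^2 = x^3 + 3 x + 3 mod 7:
  x = 1: RHS = 0, y in [0]  -> 1 point(s)
  x = 3: RHS = 4, y in [2, 5]  -> 2 point(s)
  x = 4: RHS = 2, y in [3, 4]  -> 2 point(s)
Affine points: 5. Add the point at infinity: total = 6.

#E(F_7) = 6


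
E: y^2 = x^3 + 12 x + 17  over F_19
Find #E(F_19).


For each x in F_19, count y with y^2 = x^3 + 12 x + 17 mod 19:
  x = 0: RHS = 17, y in [6, 13]  -> 2 point(s)
  x = 1: RHS = 11, y in [7, 12]  -> 2 point(s)
  x = 2: RHS = 11, y in [7, 12]  -> 2 point(s)
  x = 3: RHS = 4, y in [2, 17]  -> 2 point(s)
  x = 6: RHS = 1, y in [1, 18]  -> 2 point(s)
  x = 7: RHS = 7, y in [8, 11]  -> 2 point(s)
  x = 8: RHS = 17, y in [6, 13]  -> 2 point(s)
  x = 10: RHS = 16, y in [4, 15]  -> 2 point(s)
  x = 11: RHS = 17, y in [6, 13]  -> 2 point(s)
  x = 15: RHS = 0, y in [0]  -> 1 point(s)
  x = 16: RHS = 11, y in [7, 12]  -> 2 point(s)
  x = 17: RHS = 4, y in [2, 17]  -> 2 point(s)
  x = 18: RHS = 4, y in [2, 17]  -> 2 point(s)
Affine points: 25. Add the point at infinity: total = 26.

#E(F_19) = 26


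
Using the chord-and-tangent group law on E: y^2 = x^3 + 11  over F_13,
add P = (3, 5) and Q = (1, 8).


P != Q, so use the chord formula.
s = (y2 - y1) / (x2 - x1) = (3) / (11) mod 13 = 5
x3 = s^2 - x1 - x2 mod 13 = 5^2 - 3 - 1 = 8
y3 = s (x1 - x3) - y1 mod 13 = 5 * (3 - 8) - 5 = 9

P + Q = (8, 9)


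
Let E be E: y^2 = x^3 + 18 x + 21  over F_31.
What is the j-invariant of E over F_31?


Delta = -16(4 a^3 + 27 b^2) mod 31 = 6
-1728 * (4 a)^3 = -1728 * (4*18)^3 mod 31 = 2
j = 2 * 6^(-1) mod 31 = 21

j = 21 (mod 31)


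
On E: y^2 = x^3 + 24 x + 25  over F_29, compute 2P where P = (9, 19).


Doubling: s = (3 x1^2 + a) / (2 y1)
s = (3*9^2 + 24) / (2*19) mod 29 = 20
x3 = s^2 - 2 x1 mod 29 = 20^2 - 2*9 = 5
y3 = s (x1 - x3) - y1 mod 29 = 20 * (9 - 5) - 19 = 3

2P = (5, 3)


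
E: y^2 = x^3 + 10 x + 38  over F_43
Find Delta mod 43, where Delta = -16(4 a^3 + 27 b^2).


4 a^3 + 27 b^2 = 4*10^3 + 27*38^2 = 4000 + 38988 = 42988
Delta = -16 * (42988) = -687808
Delta mod 43 = 20

Delta = 20 (mod 43)


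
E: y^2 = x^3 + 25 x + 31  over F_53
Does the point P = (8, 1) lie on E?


Check whether y^2 = x^3 + 25 x + 31 (mod 53) for (x, y) = (8, 1).
LHS: y^2 = 1^2 mod 53 = 1
RHS: x^3 + 25 x + 31 = 8^3 + 25*8 + 31 mod 53 = 1
LHS = RHS

Yes, on the curve


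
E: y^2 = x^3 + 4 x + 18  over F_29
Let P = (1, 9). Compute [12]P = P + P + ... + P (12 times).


k = 12 = 1100_2 (binary, LSB first: 0011)
Double-and-add from P = (1, 9):
  bit 0 = 0: acc unchanged = O
  bit 1 = 0: acc unchanged = O
  bit 2 = 1: acc = O + (3, 17) = (3, 17)
  bit 3 = 1: acc = (3, 17) + (22, 16) = (13, 11)

12P = (13, 11)


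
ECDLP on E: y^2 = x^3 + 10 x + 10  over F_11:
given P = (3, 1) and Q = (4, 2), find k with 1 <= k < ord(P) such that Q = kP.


Enumerate multiples of P until we hit Q = (4, 2):
  1P = (3, 1)
  2P = (9, 9)
  3P = (2, 4)
  4P = (4, 2)
Match found at i = 4.

k = 4


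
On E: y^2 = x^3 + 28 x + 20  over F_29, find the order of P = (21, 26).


Compute successive multiples of P until we hit O:
  1P = (21, 26)
  2P = (20, 5)
  3P = (23, 19)
  4P = (19, 25)
  5P = (11, 8)
  6P = (13, 0)
  7P = (11, 21)
  8P = (19, 4)
  ... (continuing to 12P)
  12P = O

ord(P) = 12


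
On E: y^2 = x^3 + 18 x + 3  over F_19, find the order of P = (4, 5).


Compute successive multiples of P until we hit O:
  1P = (4, 5)
  2P = (12, 3)
  3P = (9, 1)
  4P = (15, 0)
  5P = (9, 18)
  6P = (12, 16)
  7P = (4, 14)
  8P = O

ord(P) = 8


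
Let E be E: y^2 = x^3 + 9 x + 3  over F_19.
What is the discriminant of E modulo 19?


4 a^3 + 27 b^2 = 4*9^3 + 27*3^2 = 2916 + 243 = 3159
Delta = -16 * (3159) = -50544
Delta mod 19 = 15

Delta = 15 (mod 19)


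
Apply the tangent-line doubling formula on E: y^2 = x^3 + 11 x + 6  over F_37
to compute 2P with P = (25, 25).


Doubling: s = (3 x1^2 + a) / (2 y1)
s = (3*25^2 + 11) / (2*25) mod 37 = 17
x3 = s^2 - 2 x1 mod 37 = 17^2 - 2*25 = 17
y3 = s (x1 - x3) - y1 mod 37 = 17 * (25 - 17) - 25 = 0

2P = (17, 0)


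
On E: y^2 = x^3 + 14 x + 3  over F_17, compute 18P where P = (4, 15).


k = 18 = 10010_2 (binary, LSB first: 01001)
Double-and-add from P = (4, 15):
  bit 0 = 0: acc unchanged = O
  bit 1 = 1: acc = O + (7, 6) = (7, 6)
  bit 2 = 0: acc unchanged = (7, 6)
  bit 3 = 0: acc unchanged = (7, 6)
  bit 4 = 1: acc = (7, 6) + (9, 12) = (10, 2)

18P = (10, 2)


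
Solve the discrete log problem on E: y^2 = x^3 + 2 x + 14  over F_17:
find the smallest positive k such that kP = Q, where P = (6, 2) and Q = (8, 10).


Enumerate multiples of P until we hit Q = (8, 10):
  1P = (6, 2)
  2P = (9, 9)
  3P = (15, 11)
  4P = (14, 7)
  5P = (12, 7)
  6P = (3, 9)
  7P = (4, 16)
  8P = (5, 8)
  9P = (8, 10)
Match found at i = 9.

k = 9


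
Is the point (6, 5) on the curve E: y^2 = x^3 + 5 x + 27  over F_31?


Check whether y^2 = x^3 + 5 x + 27 (mod 31) for (x, y) = (6, 5).
LHS: y^2 = 5^2 mod 31 = 25
RHS: x^3 + 5 x + 27 = 6^3 + 5*6 + 27 mod 31 = 25
LHS = RHS

Yes, on the curve


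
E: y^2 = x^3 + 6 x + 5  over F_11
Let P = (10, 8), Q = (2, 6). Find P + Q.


P != Q, so use the chord formula.
s = (y2 - y1) / (x2 - x1) = (9) / (3) mod 11 = 3
x3 = s^2 - x1 - x2 mod 11 = 3^2 - 10 - 2 = 8
y3 = s (x1 - x3) - y1 mod 11 = 3 * (10 - 8) - 8 = 9

P + Q = (8, 9)


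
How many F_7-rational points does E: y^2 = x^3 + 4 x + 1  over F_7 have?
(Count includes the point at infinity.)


For each x in F_7, count y with y^2 = x^3 + 4 x + 1 mod 7:
  x = 0: RHS = 1, y in [1, 6]  -> 2 point(s)
  x = 4: RHS = 4, y in [2, 5]  -> 2 point(s)
Affine points: 4. Add the point at infinity: total = 5.

#E(F_7) = 5


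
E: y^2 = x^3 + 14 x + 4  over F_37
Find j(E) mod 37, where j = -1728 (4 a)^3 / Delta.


Delta = -16(4 a^3 + 27 b^2) mod 37 = 30
-1728 * (4 a)^3 = -1728 * (4*14)^3 mod 37 = 6
j = 6 * 30^(-1) mod 37 = 15

j = 15 (mod 37)


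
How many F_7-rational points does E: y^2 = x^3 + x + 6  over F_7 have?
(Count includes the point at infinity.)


For each x in F_7, count y with y^2 = x^3 + 1 x + 6 mod 7:
  x = 1: RHS = 1, y in [1, 6]  -> 2 point(s)
  x = 2: RHS = 2, y in [3, 4]  -> 2 point(s)
  x = 3: RHS = 1, y in [1, 6]  -> 2 point(s)
  x = 4: RHS = 4, y in [2, 5]  -> 2 point(s)
  x = 6: RHS = 4, y in [2, 5]  -> 2 point(s)
Affine points: 10. Add the point at infinity: total = 11.

#E(F_7) = 11


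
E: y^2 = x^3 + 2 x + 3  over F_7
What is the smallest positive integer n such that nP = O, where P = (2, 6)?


Compute successive multiples of P until we hit O:
  1P = (2, 6)
  2P = (3, 1)
  3P = (6, 0)
  4P = (3, 6)
  5P = (2, 1)
  6P = O

ord(P) = 6


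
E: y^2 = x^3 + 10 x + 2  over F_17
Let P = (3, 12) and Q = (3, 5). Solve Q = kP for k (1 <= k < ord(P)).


Enumerate multiples of P until we hit Q = (3, 5):
  1P = (3, 12)
  2P = (15, 12)
  3P = (16, 5)
  4P = (0, 6)
  5P = (1, 9)
  6P = (11, 10)
  7P = (2, 9)
  8P = (4, 2)
  9P = (8, 4)
  10P = (14, 9)
  11P = (13, 0)
  12P = (14, 8)
  13P = (8, 13)
  14P = (4, 15)
  15P = (2, 8)
  16P = (11, 7)
  17P = (1, 8)
  18P = (0, 11)
  19P = (16, 12)
  20P = (15, 5)
  21P = (3, 5)
Match found at i = 21.

k = 21


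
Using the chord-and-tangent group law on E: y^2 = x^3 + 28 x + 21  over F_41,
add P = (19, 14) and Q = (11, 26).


P != Q, so use the chord formula.
s = (y2 - y1) / (x2 - x1) = (12) / (33) mod 41 = 19
x3 = s^2 - x1 - x2 mod 41 = 19^2 - 19 - 11 = 3
y3 = s (x1 - x3) - y1 mod 41 = 19 * (19 - 3) - 14 = 3

P + Q = (3, 3)


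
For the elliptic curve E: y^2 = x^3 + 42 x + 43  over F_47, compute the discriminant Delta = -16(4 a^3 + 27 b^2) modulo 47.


4 a^3 + 27 b^2 = 4*42^3 + 27*43^2 = 296352 + 49923 = 346275
Delta = -16 * (346275) = -5540400
Delta mod 47 = 7

Delta = 7 (mod 47)


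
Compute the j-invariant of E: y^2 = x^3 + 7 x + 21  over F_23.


Delta = -16(4 a^3 + 27 b^2) mod 23 = 10
-1728 * (4 a)^3 = -1728 * (4*7)^3 mod 23 = 16
j = 16 * 10^(-1) mod 23 = 20

j = 20 (mod 23)


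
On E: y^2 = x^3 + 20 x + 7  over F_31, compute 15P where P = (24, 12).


k = 15 = 1111_2 (binary, LSB first: 1111)
Double-and-add from P = (24, 12):
  bit 0 = 1: acc = O + (24, 12) = (24, 12)
  bit 1 = 1: acc = (24, 12) + (22, 20) = (1, 20)
  bit 2 = 1: acc = (1, 20) + (7, 5) = (6, 8)
  bit 3 = 1: acc = (6, 8) + (11, 15) = (11, 16)

15P = (11, 16)


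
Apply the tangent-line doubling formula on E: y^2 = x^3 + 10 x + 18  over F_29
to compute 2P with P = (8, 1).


Doubling: s = (3 x1^2 + a) / (2 y1)
s = (3*8^2 + 10) / (2*1) mod 29 = 14
x3 = s^2 - 2 x1 mod 29 = 14^2 - 2*8 = 6
y3 = s (x1 - x3) - y1 mod 29 = 14 * (8 - 6) - 1 = 27

2P = (6, 27)


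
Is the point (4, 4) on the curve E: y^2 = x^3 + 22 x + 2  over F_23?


Check whether y^2 = x^3 + 22 x + 2 (mod 23) for (x, y) = (4, 4).
LHS: y^2 = 4^2 mod 23 = 16
RHS: x^3 + 22 x + 2 = 4^3 + 22*4 + 2 mod 23 = 16
LHS = RHS

Yes, on the curve


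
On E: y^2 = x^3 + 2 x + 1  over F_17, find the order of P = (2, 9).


Compute successive multiples of P until we hit O:
  1P = (2, 9)
  2P = (5, 0)
  3P = (2, 8)
  4P = O

ord(P) = 4


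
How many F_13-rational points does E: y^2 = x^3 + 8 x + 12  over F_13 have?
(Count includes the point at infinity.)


For each x in F_13, count y with y^2 = x^3 + 8 x + 12 mod 13:
  x = 0: RHS = 12, y in [5, 8]  -> 2 point(s)
  x = 2: RHS = 10, y in [6, 7]  -> 2 point(s)
  x = 4: RHS = 4, y in [2, 11]  -> 2 point(s)
  x = 6: RHS = 3, y in [4, 9]  -> 2 point(s)
  x = 8: RHS = 3, y in [4, 9]  -> 2 point(s)
  x = 10: RHS = 0, y in [0]  -> 1 point(s)
  x = 11: RHS = 1, y in [1, 12]  -> 2 point(s)
  x = 12: RHS = 3, y in [4, 9]  -> 2 point(s)
Affine points: 15. Add the point at infinity: total = 16.

#E(F_13) = 16


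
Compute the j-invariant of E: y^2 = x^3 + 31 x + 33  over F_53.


Delta = -16(4 a^3 + 27 b^2) mod 53 = 31
-1728 * (4 a)^3 = -1728 * (4*31)^3 mod 53 = 42
j = 42 * 31^(-1) mod 53 = 27

j = 27 (mod 53)


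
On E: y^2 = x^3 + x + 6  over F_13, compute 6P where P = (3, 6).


k = 6 = 110_2 (binary, LSB first: 011)
Double-and-add from P = (3, 6):
  bit 0 = 0: acc unchanged = O
  bit 1 = 1: acc = O + (11, 10) = (11, 10)
  bit 2 = 1: acc = (11, 10) + (4, 3) = (12, 2)

6P = (12, 2)


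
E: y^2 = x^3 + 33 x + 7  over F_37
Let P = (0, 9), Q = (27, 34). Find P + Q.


P != Q, so use the chord formula.
s = (y2 - y1) / (x2 - x1) = (25) / (27) mod 37 = 16
x3 = s^2 - x1 - x2 mod 37 = 16^2 - 0 - 27 = 7
y3 = s (x1 - x3) - y1 mod 37 = 16 * (0 - 7) - 9 = 27

P + Q = (7, 27)


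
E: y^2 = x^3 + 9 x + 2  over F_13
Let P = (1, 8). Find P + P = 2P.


Doubling: s = (3 x1^2 + a) / (2 y1)
s = (3*1^2 + 9) / (2*8) mod 13 = 4
x3 = s^2 - 2 x1 mod 13 = 4^2 - 2*1 = 1
y3 = s (x1 - x3) - y1 mod 13 = 4 * (1 - 1) - 8 = 5

2P = (1, 5)


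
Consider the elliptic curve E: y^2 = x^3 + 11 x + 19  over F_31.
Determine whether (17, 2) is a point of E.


Check whether y^2 = x^3 + 11 x + 19 (mod 31) for (x, y) = (17, 2).
LHS: y^2 = 2^2 mod 31 = 4
RHS: x^3 + 11 x + 19 = 17^3 + 11*17 + 19 mod 31 = 4
LHS = RHS

Yes, on the curve


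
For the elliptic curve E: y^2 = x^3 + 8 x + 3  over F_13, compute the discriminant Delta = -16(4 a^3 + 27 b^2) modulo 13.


4 a^3 + 27 b^2 = 4*8^3 + 27*3^2 = 2048 + 243 = 2291
Delta = -16 * (2291) = -36656
Delta mod 13 = 4

Delta = 4 (mod 13)


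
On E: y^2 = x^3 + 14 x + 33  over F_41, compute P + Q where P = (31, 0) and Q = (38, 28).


P != Q, so use the chord formula.
s = (y2 - y1) / (x2 - x1) = (28) / (7) mod 41 = 4
x3 = s^2 - x1 - x2 mod 41 = 4^2 - 31 - 38 = 29
y3 = s (x1 - x3) - y1 mod 41 = 4 * (31 - 29) - 0 = 8

P + Q = (29, 8)


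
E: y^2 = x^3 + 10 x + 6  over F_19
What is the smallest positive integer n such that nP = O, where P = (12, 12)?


Compute successive multiples of P until we hit O:
  1P = (12, 12)
  2P = (15, 4)
  3P = (16, 5)
  4P = (0, 5)
  5P = (8, 3)
  6P = (10, 2)
  7P = (3, 14)
  8P = (1, 13)
  ... (continuing to 23P)
  23P = O

ord(P) = 23


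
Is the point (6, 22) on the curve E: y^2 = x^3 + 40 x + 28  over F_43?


Check whether y^2 = x^3 + 40 x + 28 (mod 43) for (x, y) = (6, 22).
LHS: y^2 = 22^2 mod 43 = 11
RHS: x^3 + 40 x + 28 = 6^3 + 40*6 + 28 mod 43 = 11
LHS = RHS

Yes, on the curve


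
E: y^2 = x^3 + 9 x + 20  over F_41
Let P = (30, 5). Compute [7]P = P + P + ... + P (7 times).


k = 7 = 111_2 (binary, LSB first: 111)
Double-and-add from P = (30, 5):
  bit 0 = 1: acc = O + (30, 5) = (30, 5)
  bit 1 = 1: acc = (30, 5) + (2, 28) = (0, 26)
  bit 2 = 1: acc = (0, 26) + (16, 18) = (15, 2)

7P = (15, 2)


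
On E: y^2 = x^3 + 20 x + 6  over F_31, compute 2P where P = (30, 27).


Doubling: s = (3 x1^2 + a) / (2 y1)
s = (3*30^2 + 20) / (2*27) mod 31 = 1
x3 = s^2 - 2 x1 mod 31 = 1^2 - 2*30 = 3
y3 = s (x1 - x3) - y1 mod 31 = 1 * (30 - 3) - 27 = 0

2P = (3, 0)


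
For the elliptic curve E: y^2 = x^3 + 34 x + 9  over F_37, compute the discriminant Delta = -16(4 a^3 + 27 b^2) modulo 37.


4 a^3 + 27 b^2 = 4*34^3 + 27*9^2 = 157216 + 2187 = 159403
Delta = -16 * (159403) = -2550448
Delta mod 37 = 36

Delta = 36 (mod 37)


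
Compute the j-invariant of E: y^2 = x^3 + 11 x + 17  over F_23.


Delta = -16(4 a^3 + 27 b^2) mod 23 = 4
-1728 * (4 a)^3 = -1728 * (4*11)^3 mod 23 = 1
j = 1 * 4^(-1) mod 23 = 6

j = 6 (mod 23)


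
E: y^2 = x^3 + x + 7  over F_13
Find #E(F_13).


For each x in F_13, count y with y^2 = x^3 + 1 x + 7 mod 13:
  x = 1: RHS = 9, y in [3, 10]  -> 2 point(s)
  x = 2: RHS = 4, y in [2, 11]  -> 2 point(s)
  x = 4: RHS = 10, y in [6, 7]  -> 2 point(s)
  x = 9: RHS = 4, y in [2, 11]  -> 2 point(s)
  x = 10: RHS = 3, y in [4, 9]  -> 2 point(s)
  x = 11: RHS = 10, y in [6, 7]  -> 2 point(s)
Affine points: 12. Add the point at infinity: total = 13.

#E(F_13) = 13


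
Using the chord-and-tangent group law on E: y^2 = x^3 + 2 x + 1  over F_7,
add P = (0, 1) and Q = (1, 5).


P != Q, so use the chord formula.
s = (y2 - y1) / (x2 - x1) = (4) / (1) mod 7 = 4
x3 = s^2 - x1 - x2 mod 7 = 4^2 - 0 - 1 = 1
y3 = s (x1 - x3) - y1 mod 7 = 4 * (0 - 1) - 1 = 2

P + Q = (1, 2)


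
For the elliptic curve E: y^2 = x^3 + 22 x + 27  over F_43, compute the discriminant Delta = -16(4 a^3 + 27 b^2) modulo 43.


4 a^3 + 27 b^2 = 4*22^3 + 27*27^2 = 42592 + 19683 = 62275
Delta = -16 * (62275) = -996400
Delta mod 43 = 39

Delta = 39 (mod 43)


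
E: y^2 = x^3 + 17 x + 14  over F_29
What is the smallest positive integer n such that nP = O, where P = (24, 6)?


Compute successive multiples of P until we hit O:
  1P = (24, 6)
  2P = (14, 3)
  3P = (14, 26)
  4P = (24, 23)
  5P = O

ord(P) = 5


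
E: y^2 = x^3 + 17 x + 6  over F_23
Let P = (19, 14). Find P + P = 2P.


Doubling: s = (3 x1^2 + a) / (2 y1)
s = (3*19^2 + 17) / (2*14) mod 23 = 13
x3 = s^2 - 2 x1 mod 23 = 13^2 - 2*19 = 16
y3 = s (x1 - x3) - y1 mod 23 = 13 * (19 - 16) - 14 = 2

2P = (16, 2)


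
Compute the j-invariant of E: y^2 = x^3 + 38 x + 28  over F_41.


Delta = -16(4 a^3 + 27 b^2) mod 41 = 19
-1728 * (4 a)^3 = -1728 * (4*38)^3 mod 41 = 36
j = 36 * 19^(-1) mod 41 = 17

j = 17 (mod 41)


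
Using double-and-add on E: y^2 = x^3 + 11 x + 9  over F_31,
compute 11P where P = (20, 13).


k = 11 = 1011_2 (binary, LSB first: 1101)
Double-and-add from P = (20, 13):
  bit 0 = 1: acc = O + (20, 13) = (20, 13)
  bit 1 = 1: acc = (20, 13) + (11, 2) = (8, 12)
  bit 2 = 0: acc unchanged = (8, 12)
  bit 3 = 1: acc = (8, 12) + (29, 17) = (2, 16)

11P = (2, 16)


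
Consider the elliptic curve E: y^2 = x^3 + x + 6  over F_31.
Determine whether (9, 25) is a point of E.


Check whether y^2 = x^3 + 1 x + 6 (mod 31) for (x, y) = (9, 25).
LHS: y^2 = 25^2 mod 31 = 5
RHS: x^3 + 1 x + 6 = 9^3 + 1*9 + 6 mod 31 = 0
LHS != RHS

No, not on the curve


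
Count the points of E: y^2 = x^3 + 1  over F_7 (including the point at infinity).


For each x in F_7, count y with y^2 = x^3 + 0 x + 1 mod 7:
  x = 0: RHS = 1, y in [1, 6]  -> 2 point(s)
  x = 1: RHS = 2, y in [3, 4]  -> 2 point(s)
  x = 2: RHS = 2, y in [3, 4]  -> 2 point(s)
  x = 3: RHS = 0, y in [0]  -> 1 point(s)
  x = 4: RHS = 2, y in [3, 4]  -> 2 point(s)
  x = 5: RHS = 0, y in [0]  -> 1 point(s)
  x = 6: RHS = 0, y in [0]  -> 1 point(s)
Affine points: 11. Add the point at infinity: total = 12.

#E(F_7) = 12


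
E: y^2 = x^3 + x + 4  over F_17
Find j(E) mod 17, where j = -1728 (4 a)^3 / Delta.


Delta = -16(4 a^3 + 27 b^2) mod 17 = 11
-1728 * (4 a)^3 = -1728 * (4*1)^3 mod 17 = 10
j = 10 * 11^(-1) mod 17 = 4

j = 4 (mod 17)


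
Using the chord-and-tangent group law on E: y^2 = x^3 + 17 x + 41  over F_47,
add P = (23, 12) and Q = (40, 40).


P != Q, so use the chord formula.
s = (y2 - y1) / (x2 - x1) = (28) / (17) mod 47 = 21
x3 = s^2 - x1 - x2 mod 47 = 21^2 - 23 - 40 = 2
y3 = s (x1 - x3) - y1 mod 47 = 21 * (23 - 2) - 12 = 6

P + Q = (2, 6)


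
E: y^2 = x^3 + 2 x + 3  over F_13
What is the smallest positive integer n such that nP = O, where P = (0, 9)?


Compute successive multiples of P until we hit O:
  1P = (0, 9)
  2P = (9, 3)
  3P = (3, 6)
  4P = (11, 2)
  5P = (11, 11)
  6P = (3, 7)
  7P = (9, 10)
  8P = (0, 4)
  ... (continuing to 9P)
  9P = O

ord(P) = 9


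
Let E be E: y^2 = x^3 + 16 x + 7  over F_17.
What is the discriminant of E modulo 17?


4 a^3 + 27 b^2 = 4*16^3 + 27*7^2 = 16384 + 1323 = 17707
Delta = -16 * (17707) = -283312
Delta mod 17 = 10

Delta = 10 (mod 17)


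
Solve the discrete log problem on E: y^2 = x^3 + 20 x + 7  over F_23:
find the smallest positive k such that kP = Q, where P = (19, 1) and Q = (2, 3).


Enumerate multiples of P until we hit Q = (2, 3):
  1P = (19, 1)
  2P = (14, 8)
  3P = (3, 18)
  4P = (13, 7)
  5P = (15, 18)
  6P = (20, 9)
  7P = (2, 20)
  8P = (5, 5)
  9P = (8, 9)
  10P = (22, 20)
  11P = (17, 4)
  12P = (18, 9)
  13P = (4, 17)
  14P = (4, 6)
  15P = (18, 14)
  16P = (17, 19)
  17P = (22, 3)
  18P = (8, 14)
  19P = (5, 18)
  20P = (2, 3)
Match found at i = 20.

k = 20


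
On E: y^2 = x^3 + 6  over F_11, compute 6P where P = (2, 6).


k = 6 = 110_2 (binary, LSB first: 011)
Double-and-add from P = (2, 6):
  bit 0 = 0: acc unchanged = O
  bit 1 = 1: acc = O + (8, 10) = (8, 10)
  bit 2 = 1: acc = (8, 10) + (4, 2) = (3, 0)

6P = (3, 0)


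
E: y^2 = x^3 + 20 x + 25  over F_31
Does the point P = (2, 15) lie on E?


Check whether y^2 = x^3 + 20 x + 25 (mod 31) for (x, y) = (2, 15).
LHS: y^2 = 15^2 mod 31 = 8
RHS: x^3 + 20 x + 25 = 2^3 + 20*2 + 25 mod 31 = 11
LHS != RHS

No, not on the curve


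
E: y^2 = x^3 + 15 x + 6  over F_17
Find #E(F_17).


For each x in F_17, count y with y^2 = x^3 + 15 x + 6 mod 17:
  x = 5: RHS = 2, y in [6, 11]  -> 2 point(s)
  x = 8: RHS = 9, y in [3, 14]  -> 2 point(s)
  x = 10: RHS = 0, y in [0]  -> 1 point(s)
  x = 13: RHS = 1, y in [1, 16]  -> 2 point(s)
  x = 14: RHS = 2, y in [6, 11]  -> 2 point(s)
  x = 15: RHS = 2, y in [6, 11]  -> 2 point(s)
Affine points: 11. Add the point at infinity: total = 12.

#E(F_17) = 12


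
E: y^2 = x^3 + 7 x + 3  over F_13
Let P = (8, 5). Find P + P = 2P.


Doubling: s = (3 x1^2 + a) / (2 y1)
s = (3*8^2 + 7) / (2*5) mod 13 = 3
x3 = s^2 - 2 x1 mod 13 = 3^2 - 2*8 = 6
y3 = s (x1 - x3) - y1 mod 13 = 3 * (8 - 6) - 5 = 1

2P = (6, 1)


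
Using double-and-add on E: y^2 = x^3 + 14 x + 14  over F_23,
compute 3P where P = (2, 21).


k = 3 = 11_2 (binary, LSB first: 11)
Double-and-add from P = (2, 21):
  bit 0 = 1: acc = O + (2, 21) = (2, 21)
  bit 1 = 1: acc = (2, 21) + (21, 22) = (13, 22)

3P = (13, 22)


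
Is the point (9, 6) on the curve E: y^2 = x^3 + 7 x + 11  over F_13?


Check whether y^2 = x^3 + 7 x + 11 (mod 13) for (x, y) = (9, 6).
LHS: y^2 = 6^2 mod 13 = 10
RHS: x^3 + 7 x + 11 = 9^3 + 7*9 + 11 mod 13 = 10
LHS = RHS

Yes, on the curve


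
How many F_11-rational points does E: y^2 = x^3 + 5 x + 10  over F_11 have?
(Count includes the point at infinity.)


For each x in F_11, count y with y^2 = x^3 + 5 x + 10 mod 11:
  x = 1: RHS = 5, y in [4, 7]  -> 2 point(s)
  x = 6: RHS = 3, y in [5, 6]  -> 2 point(s)
  x = 7: RHS = 3, y in [5, 6]  -> 2 point(s)
  x = 8: RHS = 1, y in [1, 10]  -> 2 point(s)
  x = 9: RHS = 3, y in [5, 6]  -> 2 point(s)
  x = 10: RHS = 4, y in [2, 9]  -> 2 point(s)
Affine points: 12. Add the point at infinity: total = 13.

#E(F_11) = 13


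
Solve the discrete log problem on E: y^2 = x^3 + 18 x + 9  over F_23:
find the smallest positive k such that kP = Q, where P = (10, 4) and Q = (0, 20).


Enumerate multiples of P until we hit Q = (0, 20):
  1P = (10, 4)
  2P = (9, 7)
  3P = (13, 5)
  4P = (18, 1)
  5P = (7, 15)
  6P = (22, 17)
  7P = (0, 3)
  8P = (16, 0)
  9P = (0, 20)
Match found at i = 9.

k = 9


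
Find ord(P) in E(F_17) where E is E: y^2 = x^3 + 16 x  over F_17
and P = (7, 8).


Compute successive multiples of P until we hit O:
  1P = (7, 8)
  2P = (1, 0)
  3P = (7, 9)
  4P = O

ord(P) = 4


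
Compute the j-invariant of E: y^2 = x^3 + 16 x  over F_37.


Delta = -16(4 a^3 + 27 b^2) mod 37 = 1
-1728 * (4 a)^3 = -1728 * (4*16)^3 mod 37 = 26
j = 26 * 1^(-1) mod 37 = 26

j = 26 (mod 37)


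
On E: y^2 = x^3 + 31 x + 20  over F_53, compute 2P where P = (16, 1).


Doubling: s = (3 x1^2 + a) / (2 y1)
s = (3*16^2 + 31) / (2*1) mod 53 = 2
x3 = s^2 - 2 x1 mod 53 = 2^2 - 2*16 = 25
y3 = s (x1 - x3) - y1 mod 53 = 2 * (16 - 25) - 1 = 34

2P = (25, 34)


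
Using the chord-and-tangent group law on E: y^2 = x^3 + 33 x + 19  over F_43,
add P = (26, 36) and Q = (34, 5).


P != Q, so use the chord formula.
s = (y2 - y1) / (x2 - x1) = (12) / (8) mod 43 = 23
x3 = s^2 - x1 - x2 mod 43 = 23^2 - 26 - 34 = 39
y3 = s (x1 - x3) - y1 mod 43 = 23 * (26 - 39) - 36 = 9

P + Q = (39, 9)


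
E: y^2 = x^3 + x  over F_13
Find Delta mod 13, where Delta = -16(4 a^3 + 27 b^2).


4 a^3 + 27 b^2 = 4*1^3 + 27*0^2 = 4 + 0 = 4
Delta = -16 * (4) = -64
Delta mod 13 = 1

Delta = 1 (mod 13)


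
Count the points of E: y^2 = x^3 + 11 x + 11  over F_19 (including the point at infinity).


For each x in F_19, count y with y^2 = x^3 + 11 x + 11 mod 19:
  x = 0: RHS = 11, y in [7, 12]  -> 2 point(s)
  x = 1: RHS = 4, y in [2, 17]  -> 2 point(s)
  x = 4: RHS = 5, y in [9, 10]  -> 2 point(s)
  x = 5: RHS = 1, y in [1, 18]  -> 2 point(s)
  x = 10: RHS = 0, y in [0]  -> 1 point(s)
  x = 11: RHS = 0, y in [0]  -> 1 point(s)
  x = 12: RHS = 9, y in [3, 16]  -> 2 point(s)
  x = 15: RHS = 17, y in [6, 13]  -> 2 point(s)
  x = 17: RHS = 0, y in [0]  -> 1 point(s)
Affine points: 15. Add the point at infinity: total = 16.

#E(F_19) = 16


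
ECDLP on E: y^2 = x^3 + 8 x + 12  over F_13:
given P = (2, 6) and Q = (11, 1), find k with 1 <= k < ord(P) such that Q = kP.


Enumerate multiples of P until we hit Q = (11, 1):
  1P = (2, 6)
  2P = (6, 9)
  3P = (8, 9)
  4P = (0, 8)
  5P = (12, 4)
  6P = (11, 1)
Match found at i = 6.

k = 6


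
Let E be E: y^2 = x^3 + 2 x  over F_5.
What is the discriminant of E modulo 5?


4 a^3 + 27 b^2 = 4*2^3 + 27*0^2 = 32 + 0 = 32
Delta = -16 * (32) = -512
Delta mod 5 = 3

Delta = 3 (mod 5)


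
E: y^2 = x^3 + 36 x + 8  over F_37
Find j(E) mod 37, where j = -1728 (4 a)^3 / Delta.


Delta = -16(4 a^3 + 27 b^2) mod 37 = 18
-1728 * (4 a)^3 = -1728 * (4*36)^3 mod 37 = 36
j = 36 * 18^(-1) mod 37 = 2

j = 2 (mod 37)


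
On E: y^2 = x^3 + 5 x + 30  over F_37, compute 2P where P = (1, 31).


Doubling: s = (3 x1^2 + a) / (2 y1)
s = (3*1^2 + 5) / (2*31) mod 37 = 24
x3 = s^2 - 2 x1 mod 37 = 24^2 - 2*1 = 19
y3 = s (x1 - x3) - y1 mod 37 = 24 * (1 - 19) - 31 = 18

2P = (19, 18)


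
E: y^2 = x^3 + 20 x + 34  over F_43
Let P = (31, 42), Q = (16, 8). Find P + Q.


P != Q, so use the chord formula.
s = (y2 - y1) / (x2 - x1) = (9) / (28) mod 43 = 8
x3 = s^2 - x1 - x2 mod 43 = 8^2 - 31 - 16 = 17
y3 = s (x1 - x3) - y1 mod 43 = 8 * (31 - 17) - 42 = 27

P + Q = (17, 27)


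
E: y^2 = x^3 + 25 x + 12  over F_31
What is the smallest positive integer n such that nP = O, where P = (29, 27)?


Compute successive multiples of P until we hit O:
  1P = (29, 27)
  2P = (22, 22)
  3P = (21, 23)
  4P = (20, 24)
  5P = (20, 7)
  6P = (21, 8)
  7P = (22, 9)
  8P = (29, 4)
  ... (continuing to 9P)
  9P = O

ord(P) = 9


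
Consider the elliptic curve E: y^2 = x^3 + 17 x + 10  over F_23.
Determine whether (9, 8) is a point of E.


Check whether y^2 = x^3 + 17 x + 10 (mod 23) for (x, y) = (9, 8).
LHS: y^2 = 8^2 mod 23 = 18
RHS: x^3 + 17 x + 10 = 9^3 + 17*9 + 10 mod 23 = 18
LHS = RHS

Yes, on the curve


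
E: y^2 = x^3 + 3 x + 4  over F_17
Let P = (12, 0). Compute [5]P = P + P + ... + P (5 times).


k = 5 = 101_2 (binary, LSB first: 101)
Double-and-add from P = (12, 0):
  bit 0 = 1: acc = O + (12, 0) = (12, 0)
  bit 1 = 0: acc unchanged = (12, 0)
  bit 2 = 1: acc = (12, 0) + O = (12, 0)

5P = (12, 0)


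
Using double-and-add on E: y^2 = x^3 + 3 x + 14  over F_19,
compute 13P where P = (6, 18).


k = 13 = 1101_2 (binary, LSB first: 1011)
Double-and-add from P = (6, 18):
  bit 0 = 1: acc = O + (6, 18) = (6, 18)
  bit 1 = 0: acc unchanged = (6, 18)
  bit 2 = 1: acc = (6, 18) + (2, 3) = (12, 7)
  bit 3 = 1: acc = (12, 7) + (7, 13) = (6, 1)

13P = (6, 1)


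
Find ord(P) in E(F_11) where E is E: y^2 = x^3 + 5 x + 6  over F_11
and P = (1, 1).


Compute successive multiples of P until we hit O:
  1P = (1, 1)
  2P = (3, 2)
  3P = (10, 0)
  4P = (3, 9)
  5P = (1, 10)
  6P = O

ord(P) = 6


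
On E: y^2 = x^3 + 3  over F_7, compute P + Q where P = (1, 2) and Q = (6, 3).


P != Q, so use the chord formula.
s = (y2 - y1) / (x2 - x1) = (1) / (5) mod 7 = 3
x3 = s^2 - x1 - x2 mod 7 = 3^2 - 1 - 6 = 2
y3 = s (x1 - x3) - y1 mod 7 = 3 * (1 - 2) - 2 = 2

P + Q = (2, 2)


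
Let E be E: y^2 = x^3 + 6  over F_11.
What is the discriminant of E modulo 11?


4 a^3 + 27 b^2 = 4*0^3 + 27*6^2 = 0 + 972 = 972
Delta = -16 * (972) = -15552
Delta mod 11 = 2

Delta = 2 (mod 11)


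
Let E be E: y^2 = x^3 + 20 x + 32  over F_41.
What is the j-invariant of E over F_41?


Delta = -16(4 a^3 + 27 b^2) mod 41 = 30
-1728 * (4 a)^3 = -1728 * (4*20)^3 mod 41 = 7
j = 7 * 30^(-1) mod 41 = 18

j = 18 (mod 41)


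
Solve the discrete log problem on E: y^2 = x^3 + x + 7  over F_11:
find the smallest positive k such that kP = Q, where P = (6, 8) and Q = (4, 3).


Enumerate multiples of P until we hit Q = (4, 3):
  1P = (6, 8)
  2P = (3, 9)
  3P = (7, 7)
  4P = (10, 7)
  5P = (4, 8)
  6P = (1, 3)
  7P = (5, 4)
  8P = (5, 7)
  9P = (1, 8)
  10P = (4, 3)
Match found at i = 10.

k = 10


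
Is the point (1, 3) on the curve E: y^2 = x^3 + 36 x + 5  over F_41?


Check whether y^2 = x^3 + 36 x + 5 (mod 41) for (x, y) = (1, 3).
LHS: y^2 = 3^2 mod 41 = 9
RHS: x^3 + 36 x + 5 = 1^3 + 36*1 + 5 mod 41 = 1
LHS != RHS

No, not on the curve


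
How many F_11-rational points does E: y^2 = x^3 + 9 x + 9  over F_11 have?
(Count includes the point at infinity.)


For each x in F_11, count y with y^2 = x^3 + 9 x + 9 mod 11:
  x = 0: RHS = 9, y in [3, 8]  -> 2 point(s)
  x = 5: RHS = 3, y in [5, 6]  -> 2 point(s)
  x = 6: RHS = 4, y in [2, 9]  -> 2 point(s)
  x = 9: RHS = 5, y in [4, 7]  -> 2 point(s)
Affine points: 8. Add the point at infinity: total = 9.

#E(F_11) = 9


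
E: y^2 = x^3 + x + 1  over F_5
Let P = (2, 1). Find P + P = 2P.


Doubling: s = (3 x1^2 + a) / (2 y1)
s = (3*2^2 + 1) / (2*1) mod 5 = 4
x3 = s^2 - 2 x1 mod 5 = 4^2 - 2*2 = 2
y3 = s (x1 - x3) - y1 mod 5 = 4 * (2 - 2) - 1 = 4

2P = (2, 4)


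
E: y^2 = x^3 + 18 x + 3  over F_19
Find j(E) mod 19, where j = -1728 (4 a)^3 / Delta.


Delta = -16(4 a^3 + 27 b^2) mod 19 = 14
-1728 * (4 a)^3 = -1728 * (4*18)^3 mod 19 = 12
j = 12 * 14^(-1) mod 19 = 9

j = 9 (mod 19)


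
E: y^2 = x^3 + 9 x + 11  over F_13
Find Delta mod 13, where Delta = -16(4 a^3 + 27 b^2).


4 a^3 + 27 b^2 = 4*9^3 + 27*11^2 = 2916 + 3267 = 6183
Delta = -16 * (6183) = -98928
Delta mod 13 = 2

Delta = 2 (mod 13)


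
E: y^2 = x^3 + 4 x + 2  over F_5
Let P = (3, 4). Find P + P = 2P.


Doubling: s = (3 x1^2 + a) / (2 y1)
s = (3*3^2 + 4) / (2*4) mod 5 = 2
x3 = s^2 - 2 x1 mod 5 = 2^2 - 2*3 = 3
y3 = s (x1 - x3) - y1 mod 5 = 2 * (3 - 3) - 4 = 1

2P = (3, 1)


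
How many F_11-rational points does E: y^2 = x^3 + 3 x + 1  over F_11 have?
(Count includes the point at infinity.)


For each x in F_11, count y with y^2 = x^3 + 3 x + 1 mod 11:
  x = 0: RHS = 1, y in [1, 10]  -> 2 point(s)
  x = 1: RHS = 5, y in [4, 7]  -> 2 point(s)
  x = 2: RHS = 4, y in [2, 9]  -> 2 point(s)
  x = 3: RHS = 4, y in [2, 9]  -> 2 point(s)
  x = 4: RHS = 0, y in [0]  -> 1 point(s)
  x = 5: RHS = 9, y in [3, 8]  -> 2 point(s)
  x = 6: RHS = 4, y in [2, 9]  -> 2 point(s)
  x = 8: RHS = 9, y in [3, 8]  -> 2 point(s)
  x = 9: RHS = 9, y in [3, 8]  -> 2 point(s)
Affine points: 17. Add the point at infinity: total = 18.

#E(F_11) = 18


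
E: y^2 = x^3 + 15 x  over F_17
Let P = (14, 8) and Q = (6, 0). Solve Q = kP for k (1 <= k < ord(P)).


Enumerate multiples of P until we hit Q = (6, 0):
  1P = (14, 8)
  2P = (2, 15)
  3P = (5, 8)
  4P = (15, 9)
  5P = (6, 0)
Match found at i = 5.

k = 5


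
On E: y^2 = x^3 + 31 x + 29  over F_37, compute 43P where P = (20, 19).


k = 43 = 101011_2 (binary, LSB first: 110101)
Double-and-add from P = (20, 19):
  bit 0 = 1: acc = O + (20, 19) = (20, 19)
  bit 1 = 1: acc = (20, 19) + (23, 25) = (35, 25)
  bit 2 = 0: acc unchanged = (35, 25)
  bit 3 = 1: acc = (35, 25) + (33, 27) = (7, 21)
  bit 4 = 0: acc unchanged = (7, 21)
  bit 5 = 1: acc = (7, 21) + (19, 22) = (20, 18)

43P = (20, 18)


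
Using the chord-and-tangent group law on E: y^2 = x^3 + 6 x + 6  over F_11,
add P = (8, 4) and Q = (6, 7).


P != Q, so use the chord formula.
s = (y2 - y1) / (x2 - x1) = (3) / (9) mod 11 = 4
x3 = s^2 - x1 - x2 mod 11 = 4^2 - 8 - 6 = 2
y3 = s (x1 - x3) - y1 mod 11 = 4 * (8 - 2) - 4 = 9

P + Q = (2, 9)


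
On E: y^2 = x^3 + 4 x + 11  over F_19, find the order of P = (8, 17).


Compute successive multiples of P until we hit O:
  1P = (8, 17)
  2P = (10, 5)
  3P = (18, 5)
  4P = (18, 14)
  5P = (10, 14)
  6P = (8, 2)
  7P = O

ord(P) = 7


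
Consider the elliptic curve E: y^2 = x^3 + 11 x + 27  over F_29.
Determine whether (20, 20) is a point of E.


Check whether y^2 = x^3 + 11 x + 27 (mod 29) for (x, y) = (20, 20).
LHS: y^2 = 20^2 mod 29 = 23
RHS: x^3 + 11 x + 27 = 20^3 + 11*20 + 27 mod 29 = 11
LHS != RHS

No, not on the curve


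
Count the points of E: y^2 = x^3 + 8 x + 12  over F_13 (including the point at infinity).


For each x in F_13, count y with y^2 = x^3 + 8 x + 12 mod 13:
  x = 0: RHS = 12, y in [5, 8]  -> 2 point(s)
  x = 2: RHS = 10, y in [6, 7]  -> 2 point(s)
  x = 4: RHS = 4, y in [2, 11]  -> 2 point(s)
  x = 6: RHS = 3, y in [4, 9]  -> 2 point(s)
  x = 8: RHS = 3, y in [4, 9]  -> 2 point(s)
  x = 10: RHS = 0, y in [0]  -> 1 point(s)
  x = 11: RHS = 1, y in [1, 12]  -> 2 point(s)
  x = 12: RHS = 3, y in [4, 9]  -> 2 point(s)
Affine points: 15. Add the point at infinity: total = 16.

#E(F_13) = 16


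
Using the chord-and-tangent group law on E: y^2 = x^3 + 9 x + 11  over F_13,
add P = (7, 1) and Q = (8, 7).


P != Q, so use the chord formula.
s = (y2 - y1) / (x2 - x1) = (6) / (1) mod 13 = 6
x3 = s^2 - x1 - x2 mod 13 = 6^2 - 7 - 8 = 8
y3 = s (x1 - x3) - y1 mod 13 = 6 * (7 - 8) - 1 = 6

P + Q = (8, 6)


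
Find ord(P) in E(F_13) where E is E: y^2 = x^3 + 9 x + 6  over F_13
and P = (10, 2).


Compute successive multiples of P until we hit O:
  1P = (10, 2)
  2P = (9, 7)
  3P = (6, 4)
  4P = (7, 3)
  5P = (12, 3)
  6P = (1, 9)
  7P = (1, 4)
  8P = (12, 10)
  ... (continuing to 13P)
  13P = O

ord(P) = 13


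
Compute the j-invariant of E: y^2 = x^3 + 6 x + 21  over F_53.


Delta = -16(4 a^3 + 27 b^2) mod 53 = 32
-1728 * (4 a)^3 = -1728 * (4*6)^3 mod 53 = 23
j = 23 * 32^(-1) mod 53 = 9

j = 9 (mod 53)


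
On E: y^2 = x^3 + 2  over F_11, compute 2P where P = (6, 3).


Doubling: s = (3 x1^2 + a) / (2 y1)
s = (3*6^2 + 0) / (2*3) mod 11 = 7
x3 = s^2 - 2 x1 mod 11 = 7^2 - 2*6 = 4
y3 = s (x1 - x3) - y1 mod 11 = 7 * (6 - 4) - 3 = 0

2P = (4, 0)


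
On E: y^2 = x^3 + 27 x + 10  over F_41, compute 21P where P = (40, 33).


k = 21 = 10101_2 (binary, LSB first: 10101)
Double-and-add from P = (40, 33):
  bit 0 = 1: acc = O + (40, 33) = (40, 33)
  bit 1 = 0: acc unchanged = (40, 33)
  bit 2 = 1: acc = (40, 33) + (29, 7) = (3, 6)
  bit 3 = 0: acc unchanged = (3, 6)
  bit 4 = 1: acc = (3, 6) + (28, 39) = (0, 16)

21P = (0, 16)


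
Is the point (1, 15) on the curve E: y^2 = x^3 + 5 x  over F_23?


Check whether y^2 = x^3 + 5 x + 0 (mod 23) for (x, y) = (1, 15).
LHS: y^2 = 15^2 mod 23 = 18
RHS: x^3 + 5 x + 0 = 1^3 + 5*1 + 0 mod 23 = 6
LHS != RHS

No, not on the curve


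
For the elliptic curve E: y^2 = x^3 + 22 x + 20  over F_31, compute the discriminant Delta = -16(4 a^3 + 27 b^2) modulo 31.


4 a^3 + 27 b^2 = 4*22^3 + 27*20^2 = 42592 + 10800 = 53392
Delta = -16 * (53392) = -854272
Delta mod 31 = 26

Delta = 26 (mod 31)


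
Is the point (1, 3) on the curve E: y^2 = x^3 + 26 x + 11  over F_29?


Check whether y^2 = x^3 + 26 x + 11 (mod 29) for (x, y) = (1, 3).
LHS: y^2 = 3^2 mod 29 = 9
RHS: x^3 + 26 x + 11 = 1^3 + 26*1 + 11 mod 29 = 9
LHS = RHS

Yes, on the curve


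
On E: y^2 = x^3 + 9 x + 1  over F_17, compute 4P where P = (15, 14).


k = 4 = 100_2 (binary, LSB first: 001)
Double-and-add from P = (15, 14):
  bit 0 = 0: acc unchanged = O
  bit 1 = 0: acc unchanged = O
  bit 2 = 1: acc = O + (6, 13) = (6, 13)

4P = (6, 13)


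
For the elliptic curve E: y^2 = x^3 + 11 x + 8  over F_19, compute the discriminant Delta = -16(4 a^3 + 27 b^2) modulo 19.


4 a^3 + 27 b^2 = 4*11^3 + 27*8^2 = 5324 + 1728 = 7052
Delta = -16 * (7052) = -112832
Delta mod 19 = 9

Delta = 9 (mod 19)


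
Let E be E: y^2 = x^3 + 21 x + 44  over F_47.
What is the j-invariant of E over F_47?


Delta = -16(4 a^3 + 27 b^2) mod 47 = 26
-1728 * (4 a)^3 = -1728 * (4*21)^3 mod 47 = 45
j = 45 * 26^(-1) mod 47 = 18

j = 18 (mod 47)


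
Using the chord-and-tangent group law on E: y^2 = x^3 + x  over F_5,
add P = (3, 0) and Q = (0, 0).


P != Q, so use the chord formula.
s = (y2 - y1) / (x2 - x1) = (0) / (2) mod 5 = 0
x3 = s^2 - x1 - x2 mod 5 = 0^2 - 3 - 0 = 2
y3 = s (x1 - x3) - y1 mod 5 = 0 * (3 - 2) - 0 = 0

P + Q = (2, 0)


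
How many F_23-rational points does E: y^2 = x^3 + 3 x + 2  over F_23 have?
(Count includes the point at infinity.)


For each x in F_23, count y with y^2 = x^3 + 3 x + 2 mod 23:
  x = 0: RHS = 2, y in [5, 18]  -> 2 point(s)
  x = 1: RHS = 6, y in [11, 12]  -> 2 point(s)
  x = 2: RHS = 16, y in [4, 19]  -> 2 point(s)
  x = 4: RHS = 9, y in [3, 20]  -> 2 point(s)
  x = 5: RHS = 4, y in [2, 21]  -> 2 point(s)
  x = 6: RHS = 6, y in [11, 12]  -> 2 point(s)
  x = 8: RHS = 9, y in [3, 20]  -> 2 point(s)
  x = 11: RHS = 9, y in [3, 20]  -> 2 point(s)
  x = 12: RHS = 18, y in [8, 15]  -> 2 point(s)
  x = 15: RHS = 18, y in [8, 15]  -> 2 point(s)
  x = 16: RHS = 6, y in [11, 12]  -> 2 point(s)
  x = 18: RHS = 0, y in [0]  -> 1 point(s)
  x = 19: RHS = 18, y in [8, 15]  -> 2 point(s)
  x = 20: RHS = 12, y in [9, 14]  -> 2 point(s)
Affine points: 27. Add the point at infinity: total = 28.

#E(F_23) = 28


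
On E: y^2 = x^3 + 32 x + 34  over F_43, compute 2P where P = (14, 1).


Doubling: s = (3 x1^2 + a) / (2 y1)
s = (3*14^2 + 32) / (2*1) mod 43 = 9
x3 = s^2 - 2 x1 mod 43 = 9^2 - 2*14 = 10
y3 = s (x1 - x3) - y1 mod 43 = 9 * (14 - 10) - 1 = 35

2P = (10, 35)


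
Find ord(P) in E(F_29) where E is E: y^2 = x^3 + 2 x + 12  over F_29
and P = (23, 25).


Compute successive multiples of P until we hit O:
  1P = (23, 25)
  2P = (18, 15)
  3P = (21, 8)
  4P = (21, 21)
  5P = (18, 14)
  6P = (23, 4)
  7P = O

ord(P) = 7


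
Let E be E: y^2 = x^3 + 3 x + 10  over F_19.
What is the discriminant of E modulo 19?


4 a^3 + 27 b^2 = 4*3^3 + 27*10^2 = 108 + 2700 = 2808
Delta = -16 * (2808) = -44928
Delta mod 19 = 7

Delta = 7 (mod 19)


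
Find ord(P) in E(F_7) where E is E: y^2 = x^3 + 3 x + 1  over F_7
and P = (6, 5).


Compute successive multiples of P until we hit O:
  1P = (6, 5)
  2P = (6, 2)
  3P = O

ord(P) = 3


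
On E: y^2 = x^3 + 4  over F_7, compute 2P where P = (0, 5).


Doubling: s = (3 x1^2 + a) / (2 y1)
s = (3*0^2 + 0) / (2*5) mod 7 = 0
x3 = s^2 - 2 x1 mod 7 = 0^2 - 2*0 = 0
y3 = s (x1 - x3) - y1 mod 7 = 0 * (0 - 0) - 5 = 2

2P = (0, 2)


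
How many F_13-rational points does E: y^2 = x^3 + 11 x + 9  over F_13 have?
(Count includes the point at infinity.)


For each x in F_13, count y with y^2 = x^3 + 11 x + 9 mod 13:
  x = 0: RHS = 9, y in [3, 10]  -> 2 point(s)
  x = 2: RHS = 0, y in [0]  -> 1 point(s)
  x = 3: RHS = 4, y in [2, 11]  -> 2 point(s)
  x = 4: RHS = 0, y in [0]  -> 1 point(s)
  x = 7: RHS = 0, y in [0]  -> 1 point(s)
  x = 10: RHS = 1, y in [1, 12]  -> 2 point(s)
  x = 12: RHS = 10, y in [6, 7]  -> 2 point(s)
Affine points: 11. Add the point at infinity: total = 12.

#E(F_13) = 12


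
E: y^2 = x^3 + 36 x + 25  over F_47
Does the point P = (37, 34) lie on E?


Check whether y^2 = x^3 + 36 x + 25 (mod 47) for (x, y) = (37, 34).
LHS: y^2 = 34^2 mod 47 = 28
RHS: x^3 + 36 x + 25 = 37^3 + 36*37 + 25 mod 47 = 28
LHS = RHS

Yes, on the curve


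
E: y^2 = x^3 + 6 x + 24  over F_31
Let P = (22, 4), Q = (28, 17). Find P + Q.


P != Q, so use the chord formula.
s = (y2 - y1) / (x2 - x1) = (13) / (6) mod 31 = 28
x3 = s^2 - x1 - x2 mod 31 = 28^2 - 22 - 28 = 21
y3 = s (x1 - x3) - y1 mod 31 = 28 * (22 - 21) - 4 = 24

P + Q = (21, 24)


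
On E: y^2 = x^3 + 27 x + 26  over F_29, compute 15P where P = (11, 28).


k = 15 = 1111_2 (binary, LSB first: 1111)
Double-and-add from P = (11, 28):
  bit 0 = 1: acc = O + (11, 28) = (11, 28)
  bit 1 = 1: acc = (11, 28) + (13, 14) = (25, 12)
  bit 2 = 1: acc = (25, 12) + (2, 28) = (22, 25)
  bit 3 = 1: acc = (22, 25) + (21, 9) = (10, 22)

15P = (10, 22)


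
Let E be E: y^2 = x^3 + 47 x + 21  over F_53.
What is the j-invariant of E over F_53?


Delta = -16(4 a^3 + 27 b^2) mod 53 = 14
-1728 * (4 a)^3 = -1728 * (4*47)^3 mod 53 = 30
j = 30 * 14^(-1) mod 53 = 40

j = 40 (mod 53)


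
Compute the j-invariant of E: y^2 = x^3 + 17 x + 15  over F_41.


Delta = -16(4 a^3 + 27 b^2) mod 41 = 8
-1728 * (4 a)^3 = -1728 * (4*17)^3 mod 41 = 23
j = 23 * 8^(-1) mod 41 = 8

j = 8 (mod 41)


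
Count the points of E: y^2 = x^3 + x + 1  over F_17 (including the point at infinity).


For each x in F_17, count y with y^2 = x^3 + 1 x + 1 mod 17:
  x = 0: RHS = 1, y in [1, 16]  -> 2 point(s)
  x = 4: RHS = 1, y in [1, 16]  -> 2 point(s)
  x = 6: RHS = 2, y in [6, 11]  -> 2 point(s)
  x = 9: RHS = 8, y in [5, 12]  -> 2 point(s)
  x = 10: RHS = 8, y in [5, 12]  -> 2 point(s)
  x = 11: RHS = 0, y in [0]  -> 1 point(s)
  x = 13: RHS = 1, y in [1, 16]  -> 2 point(s)
  x = 15: RHS = 8, y in [5, 12]  -> 2 point(s)
  x = 16: RHS = 16, y in [4, 13]  -> 2 point(s)
Affine points: 17. Add the point at infinity: total = 18.

#E(F_17) = 18


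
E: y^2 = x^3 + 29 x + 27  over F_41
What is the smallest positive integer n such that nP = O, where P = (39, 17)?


Compute successive multiples of P until we hit O:
  1P = (39, 17)
  2P = (4, 24)
  3P = (21, 4)
  4P = (31, 7)
  5P = (11, 18)
  6P = (24, 22)
  7P = (10, 28)
  8P = (29, 40)
  ... (continuing to 49P)
  49P = O

ord(P) = 49


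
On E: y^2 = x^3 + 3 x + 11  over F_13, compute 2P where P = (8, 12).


Doubling: s = (3 x1^2 + a) / (2 y1)
s = (3*8^2 + 3) / (2*12) mod 13 = 0
x3 = s^2 - 2 x1 mod 13 = 0^2 - 2*8 = 10
y3 = s (x1 - x3) - y1 mod 13 = 0 * (8 - 10) - 12 = 1

2P = (10, 1)


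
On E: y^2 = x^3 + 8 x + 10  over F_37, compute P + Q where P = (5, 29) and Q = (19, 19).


P != Q, so use the chord formula.
s = (y2 - y1) / (x2 - x1) = (27) / (14) mod 37 = 31
x3 = s^2 - x1 - x2 mod 37 = 31^2 - 5 - 19 = 12
y3 = s (x1 - x3) - y1 mod 37 = 31 * (5 - 12) - 29 = 13

P + Q = (12, 13)


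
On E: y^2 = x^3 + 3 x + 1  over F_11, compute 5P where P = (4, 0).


k = 5 = 101_2 (binary, LSB first: 101)
Double-and-add from P = (4, 0):
  bit 0 = 1: acc = O + (4, 0) = (4, 0)
  bit 1 = 0: acc unchanged = (4, 0)
  bit 2 = 1: acc = (4, 0) + O = (4, 0)

5P = (4, 0)
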